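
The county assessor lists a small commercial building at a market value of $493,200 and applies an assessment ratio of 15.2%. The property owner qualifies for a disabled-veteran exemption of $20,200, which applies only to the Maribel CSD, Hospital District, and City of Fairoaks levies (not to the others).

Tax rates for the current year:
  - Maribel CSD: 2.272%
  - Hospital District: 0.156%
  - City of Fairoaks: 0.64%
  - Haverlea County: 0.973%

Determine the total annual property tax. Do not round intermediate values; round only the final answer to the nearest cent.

Assessed value = $493,200 × 0.152 = $74,966.4
Maribel CSD: ($74,966.4 − $20,200) × 0.02272 = $54,766.4 × 0.02272 = $1,244.292608
Hospital District: ($74,966.4 − $20,200) × 0.00156 = $54,766.4 × 0.00156 = $85.435584
City of Fairoaks: ($74,966.4 − $20,200) × 0.0064 = $54,766.4 × 0.0064 = $350.50496
Haverlea County: $74,966.4 × 0.00973 = $729.423072
Total = $2,409.656224

$2,409.66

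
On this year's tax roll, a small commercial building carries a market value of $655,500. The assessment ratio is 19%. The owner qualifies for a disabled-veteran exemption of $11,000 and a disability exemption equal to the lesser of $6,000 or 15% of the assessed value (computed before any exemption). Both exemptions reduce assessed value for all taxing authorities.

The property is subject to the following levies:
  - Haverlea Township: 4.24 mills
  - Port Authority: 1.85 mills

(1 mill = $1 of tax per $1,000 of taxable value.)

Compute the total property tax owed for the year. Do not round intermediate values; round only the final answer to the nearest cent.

Assessed value = $655,500 × 0.19 = $124,545
Disability exemption = min($6,000, 15% × $124,545) = min($6,000, $18,681.75) = $6,000 (dollar cap binds)
Taxable value = $124,545 − $11,000 − $6,000 = $107,545
Haverlea Township: $107,545 × 0.00424 = $455.9908
Port Authority: $107,545 × 0.00185 = $198.95825
Total = $654.94905

$654.95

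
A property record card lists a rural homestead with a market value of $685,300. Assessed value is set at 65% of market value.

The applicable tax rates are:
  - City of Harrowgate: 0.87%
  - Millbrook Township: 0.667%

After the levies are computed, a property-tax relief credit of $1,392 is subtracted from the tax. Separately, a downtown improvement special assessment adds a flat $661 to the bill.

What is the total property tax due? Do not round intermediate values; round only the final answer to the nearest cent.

$6,115.49

Assessed value = $685,300 × 0.65 = $445,445
City of Harrowgate: $445,445 × 0.0087 = $3,875.3715
Millbrook Township: $445,445 × 0.00667 = $2,971.11815
Levies subtotal = $6,846.48965
After credit = $6,846.48965 − $1,392 = $5,454.48965
Total = $5,454.48965 + $661 = $6,115.48965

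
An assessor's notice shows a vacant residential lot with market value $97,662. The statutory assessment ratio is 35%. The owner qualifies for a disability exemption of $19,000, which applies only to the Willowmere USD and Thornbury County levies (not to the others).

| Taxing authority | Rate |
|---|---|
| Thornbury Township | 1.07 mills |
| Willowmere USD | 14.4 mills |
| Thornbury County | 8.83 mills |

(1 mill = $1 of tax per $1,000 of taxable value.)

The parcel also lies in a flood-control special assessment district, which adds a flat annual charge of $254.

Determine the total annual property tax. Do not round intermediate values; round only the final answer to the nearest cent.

$643.25

Assessed value = $97,662 × 0.35 = $34,181.7
Thornbury Township: $34,181.7 × 0.00107 = $36.574419
Willowmere USD: ($34,181.7 − $19,000) × 0.0144 = $15,181.7 × 0.0144 = $218.61648
Thornbury County: ($34,181.7 − $19,000) × 0.00883 = $15,181.7 × 0.00883 = $134.054411
Levies subtotal = $389.24531
Total = $389.24531 + $254 = $643.24531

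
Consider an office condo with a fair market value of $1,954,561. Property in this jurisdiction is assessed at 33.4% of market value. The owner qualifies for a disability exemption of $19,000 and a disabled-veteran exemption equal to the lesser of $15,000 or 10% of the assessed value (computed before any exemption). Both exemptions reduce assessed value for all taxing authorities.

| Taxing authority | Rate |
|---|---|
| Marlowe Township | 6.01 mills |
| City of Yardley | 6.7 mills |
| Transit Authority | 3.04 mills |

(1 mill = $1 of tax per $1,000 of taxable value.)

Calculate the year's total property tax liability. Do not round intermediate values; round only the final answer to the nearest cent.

$9,746.47

Assessed value = $1,954,561 × 0.334 = $652,823.374
Disabled-veteran exemption = min($15,000, 10% × $652,823.374) = min($15,000, $65,282.3374) = $15,000 (dollar cap binds)
Taxable value = $652,823.374 − $19,000 − $15,000 = $618,823.374
Marlowe Township: $618,823.374 × 0.00601 = $3,719.12847774
City of Yardley: $618,823.374 × 0.0067 = $4,146.1166058
Transit Authority: $618,823.374 × 0.00304 = $1,881.22305696
Total = $9,746.4681405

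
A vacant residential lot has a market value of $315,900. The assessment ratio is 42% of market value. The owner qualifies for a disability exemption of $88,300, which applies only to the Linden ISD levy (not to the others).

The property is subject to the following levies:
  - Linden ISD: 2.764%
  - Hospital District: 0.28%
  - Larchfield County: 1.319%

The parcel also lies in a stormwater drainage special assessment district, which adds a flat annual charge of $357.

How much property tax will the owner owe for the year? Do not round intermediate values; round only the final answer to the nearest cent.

Assessed value = $315,900 × 0.42 = $132,678
Linden ISD: ($132,678 − $88,300) × 0.02764 = $44,378 × 0.02764 = $1,226.60792
Hospital District: $132,678 × 0.0028 = $371.4984
Larchfield County: $132,678 × 0.01319 = $1,750.02282
Levies subtotal = $3,348.12914
Total = $3,348.12914 + $357 = $3,705.12914

$3,705.13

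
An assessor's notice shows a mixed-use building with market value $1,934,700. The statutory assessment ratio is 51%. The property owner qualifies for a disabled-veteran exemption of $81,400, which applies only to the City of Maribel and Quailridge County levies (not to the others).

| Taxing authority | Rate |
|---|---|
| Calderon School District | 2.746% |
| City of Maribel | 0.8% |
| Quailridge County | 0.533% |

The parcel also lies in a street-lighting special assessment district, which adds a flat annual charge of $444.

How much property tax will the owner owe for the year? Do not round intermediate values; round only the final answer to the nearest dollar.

$39,606

Assessed value = $1,934,700 × 0.51 = $986,697
Calderon School District: $986,697 × 0.02746 = $27,094.69962
City of Maribel: ($986,697 − $81,400) × 0.008 = $905,297 × 0.008 = $7,242.376
Quailridge County: ($986,697 − $81,400) × 0.00533 = $905,297 × 0.00533 = $4,825.23301
Levies subtotal = $39,162.30863
Total = $39,162.30863 + $444 = $39,606.30863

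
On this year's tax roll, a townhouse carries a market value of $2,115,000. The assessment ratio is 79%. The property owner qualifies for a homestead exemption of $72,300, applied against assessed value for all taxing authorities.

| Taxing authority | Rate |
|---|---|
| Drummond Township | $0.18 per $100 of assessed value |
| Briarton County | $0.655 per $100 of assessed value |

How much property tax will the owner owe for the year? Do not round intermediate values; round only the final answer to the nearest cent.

Assessed value = $2,115,000 × 0.79 = $1,670,850
Taxable value = $1,670,850 − $72,300 = $1,598,550
Drummond Township: $1,598,550 × 0.0018 = $2,877.39
Briarton County: $1,598,550 × 0.00655 = $10,470.5025
Total = $2,877.39 + $10,470.5025 = $13,347.8925

$13,347.89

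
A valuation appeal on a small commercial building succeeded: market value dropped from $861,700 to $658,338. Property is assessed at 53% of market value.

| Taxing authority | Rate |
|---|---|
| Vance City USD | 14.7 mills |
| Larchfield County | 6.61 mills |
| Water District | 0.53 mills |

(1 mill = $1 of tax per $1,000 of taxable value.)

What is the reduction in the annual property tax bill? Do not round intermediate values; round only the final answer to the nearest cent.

$2,353.96

Old assessed value = $861,700 × 0.53 = $456,701
New assessed value = $658,338 × 0.53 = $348,919.14
Combined rate = 0.0147 + 0.00661 + 0.00053 = 0.02184
Old tax = $456,701 × 0.02184 = $9,974.34984
New tax = $348,919.14 × 0.02184 = $7,620.3940176
Reduction = $9,974.34984 − $7,620.3940176 = $2,353.9558224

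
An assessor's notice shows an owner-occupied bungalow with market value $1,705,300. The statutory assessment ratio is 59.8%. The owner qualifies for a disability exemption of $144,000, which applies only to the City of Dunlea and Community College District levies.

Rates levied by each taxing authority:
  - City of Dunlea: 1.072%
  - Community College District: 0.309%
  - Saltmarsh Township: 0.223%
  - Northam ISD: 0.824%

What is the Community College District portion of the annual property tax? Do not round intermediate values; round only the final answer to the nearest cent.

Assessed value = $1,705,300 × 0.598 = $1,019,769.4
Community College District taxable value = $1,019,769.4 − $144,000 = $875,769.4
Community College District levy = $875,769.4 × 0.00309 = $2,706.127446

$2,706.13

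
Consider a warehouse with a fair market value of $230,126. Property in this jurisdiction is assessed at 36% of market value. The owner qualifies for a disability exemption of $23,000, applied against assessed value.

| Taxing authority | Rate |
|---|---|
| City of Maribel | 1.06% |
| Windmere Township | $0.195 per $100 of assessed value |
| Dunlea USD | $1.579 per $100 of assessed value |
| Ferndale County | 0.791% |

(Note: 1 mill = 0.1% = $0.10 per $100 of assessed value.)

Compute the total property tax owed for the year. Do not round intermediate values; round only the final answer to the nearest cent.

$2,169.39

Assessed value = $230,126 × 0.36 = $82,845.36
Taxable value = $82,845.36 − $23,000 = $59,845.36
City of Maribel: $59,845.36 × 0.0106 = $634.360816
Windmere Township: $59,845.36 × 0.00195 = $116.698452
Dunlea USD: $59,845.36 × 0.01579 = $944.9582344
Ferndale County: $59,845.36 × 0.00791 = $473.3767976
Total = $2,169.3943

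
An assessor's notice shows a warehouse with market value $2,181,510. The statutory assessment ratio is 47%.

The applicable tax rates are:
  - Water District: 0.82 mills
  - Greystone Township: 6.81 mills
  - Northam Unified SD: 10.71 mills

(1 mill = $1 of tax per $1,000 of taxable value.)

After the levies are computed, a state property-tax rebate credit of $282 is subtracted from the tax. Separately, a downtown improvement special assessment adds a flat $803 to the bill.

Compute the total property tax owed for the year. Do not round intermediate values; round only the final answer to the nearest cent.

$19,325.18

Assessed value = $2,181,510 × 0.47 = $1,025,309.7
Water District: $1,025,309.7 × 0.00082 = $840.753954
Greystone Township: $1,025,309.7 × 0.00681 = $6,982.359057
Northam Unified SD: $1,025,309.7 × 0.01071 = $10,981.066887
Levies subtotal = $18,804.179898
After credit = $18,804.179898 − $282 = $18,522.179898
Total = $18,522.179898 + $803 = $19,325.179898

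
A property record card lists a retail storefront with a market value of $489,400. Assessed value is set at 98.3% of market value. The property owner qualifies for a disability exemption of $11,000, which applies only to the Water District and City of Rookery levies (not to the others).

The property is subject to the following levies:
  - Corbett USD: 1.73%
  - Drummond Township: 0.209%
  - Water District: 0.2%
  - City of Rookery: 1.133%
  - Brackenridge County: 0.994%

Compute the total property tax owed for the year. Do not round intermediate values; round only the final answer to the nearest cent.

Assessed value = $489,400 × 0.983 = $481,080.2
Corbett USD: $481,080.2 × 0.0173 = $8,322.68746
Drummond Township: $481,080.2 × 0.00209 = $1,005.457618
Water District: ($481,080.2 − $11,000) × 0.002 = $470,080.2 × 0.002 = $940.1604
City of Rookery: ($481,080.2 − $11,000) × 0.01133 = $470,080.2 × 0.01133 = $5,326.008666
Brackenridge County: $481,080.2 × 0.00994 = $4,781.937188
Total = $20,376.251332

$20,376.25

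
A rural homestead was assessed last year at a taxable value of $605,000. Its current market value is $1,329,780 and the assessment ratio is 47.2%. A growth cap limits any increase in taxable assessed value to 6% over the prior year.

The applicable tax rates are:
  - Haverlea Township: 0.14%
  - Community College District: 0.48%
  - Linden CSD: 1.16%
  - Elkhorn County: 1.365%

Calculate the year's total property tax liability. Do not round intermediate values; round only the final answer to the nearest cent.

$19,739.79

Uncapped assessed value = $1,329,780 × 0.472 = $627,656.16
Cap limit = $605,000 × 1.06 = $641,300
Taxable assessed value = min($627,656.16, $641,300) = $627,656.16 (cap does not bind)
Haverlea Township: $627,656.16 × 0.0014 = $878.718624
Community College District: $627,656.16 × 0.0048 = $3,012.749568
Linden CSD: $627,656.16 × 0.0116 = $7,280.811456
Elkhorn County: $627,656.16 × 0.01365 = $8,567.506584
Total = $19,739.786232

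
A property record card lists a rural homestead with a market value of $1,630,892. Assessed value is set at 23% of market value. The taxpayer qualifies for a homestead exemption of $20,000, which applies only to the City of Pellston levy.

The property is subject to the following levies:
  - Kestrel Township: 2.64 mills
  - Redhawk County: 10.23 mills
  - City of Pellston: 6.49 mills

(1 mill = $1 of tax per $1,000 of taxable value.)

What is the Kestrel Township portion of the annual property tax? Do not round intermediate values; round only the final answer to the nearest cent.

$990.28

Assessed value = $1,630,892 × 0.23 = $375,105.16
Kestrel Township taxable value = $375,105.16 (exemption does not apply)
Kestrel Township levy = $375,105.16 × 0.00264 = $990.2776224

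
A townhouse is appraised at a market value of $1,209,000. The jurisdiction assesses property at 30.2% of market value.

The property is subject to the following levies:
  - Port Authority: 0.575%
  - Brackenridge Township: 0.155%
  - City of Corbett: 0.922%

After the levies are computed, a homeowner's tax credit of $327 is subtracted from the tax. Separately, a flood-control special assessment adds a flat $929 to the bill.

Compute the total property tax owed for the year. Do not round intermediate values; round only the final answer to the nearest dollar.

$6,634

Assessed value = $1,209,000 × 0.302 = $365,118
Port Authority: $365,118 × 0.00575 = $2,099.4285
Brackenridge Township: $365,118 × 0.00155 = $565.9329
City of Corbett: $365,118 × 0.00922 = $3,366.38796
Levies subtotal = $6,031.74936
After credit = $6,031.74936 − $327 = $5,704.74936
Total = $5,704.74936 + $929 = $6,633.74936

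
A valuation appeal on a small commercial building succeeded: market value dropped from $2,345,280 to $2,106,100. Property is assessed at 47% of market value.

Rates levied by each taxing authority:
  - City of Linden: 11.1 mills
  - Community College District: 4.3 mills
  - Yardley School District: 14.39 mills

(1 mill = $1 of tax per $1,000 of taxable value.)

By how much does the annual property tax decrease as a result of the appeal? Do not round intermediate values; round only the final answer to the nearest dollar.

Old assessed value = $2,345,280 × 0.47 = $1,102,281.6
New assessed value = $2,106,100 × 0.47 = $989,867
Combined rate = 0.0111 + 0.0043 + 0.01439 = 0.02979
Old tax = $1,102,281.6 × 0.02979 = $32,836.968864
New tax = $989,867 × 0.02979 = $29,488.13793
Reduction = $32,836.968864 − $29,488.13793 = $3,348.830934

$3,349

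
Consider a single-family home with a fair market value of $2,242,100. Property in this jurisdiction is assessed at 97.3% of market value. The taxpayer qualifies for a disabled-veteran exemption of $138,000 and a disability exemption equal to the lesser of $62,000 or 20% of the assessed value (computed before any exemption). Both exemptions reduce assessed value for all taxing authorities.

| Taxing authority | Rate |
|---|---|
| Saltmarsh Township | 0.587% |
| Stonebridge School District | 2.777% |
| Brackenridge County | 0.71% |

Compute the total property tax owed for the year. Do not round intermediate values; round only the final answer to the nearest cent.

Assessed value = $2,242,100 × 0.973 = $2,181,563.3
Disability exemption = min($62,000, 20% × $2,181,563.3) = min($62,000, $436,312.66) = $62,000 (dollar cap binds)
Taxable value = $2,181,563.3 − $138,000 − $62,000 = $1,981,563.3
Saltmarsh Township: $1,981,563.3 × 0.00587 = $11,631.776571
Stonebridge School District: $1,981,563.3 × 0.02777 = $55,028.012841
Brackenridge County: $1,981,563.3 × 0.0071 = $14,069.09943
Total = $80,728.888842

$80,728.89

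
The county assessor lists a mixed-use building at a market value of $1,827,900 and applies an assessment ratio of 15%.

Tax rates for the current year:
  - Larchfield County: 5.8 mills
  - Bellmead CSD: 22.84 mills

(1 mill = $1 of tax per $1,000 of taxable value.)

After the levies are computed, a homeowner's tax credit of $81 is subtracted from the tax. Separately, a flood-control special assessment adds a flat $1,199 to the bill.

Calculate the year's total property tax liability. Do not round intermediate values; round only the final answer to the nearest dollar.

$8,971

Assessed value = $1,827,900 × 0.15 = $274,185
Larchfield County: $274,185 × 0.0058 = $1,590.273
Bellmead CSD: $274,185 × 0.02284 = $6,262.3854
Levies subtotal = $7,852.6584
After credit = $7,852.6584 − $81 = $7,771.6584
Total = $7,771.6584 + $1,199 = $8,970.6584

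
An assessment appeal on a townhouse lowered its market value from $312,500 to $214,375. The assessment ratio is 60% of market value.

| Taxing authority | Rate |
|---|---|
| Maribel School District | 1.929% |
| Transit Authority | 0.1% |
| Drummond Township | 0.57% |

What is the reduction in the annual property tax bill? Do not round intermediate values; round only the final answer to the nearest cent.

$1,530.16

Old assessed value = $312,500 × 0.6 = $187,500
New assessed value = $214,375 × 0.6 = $128,625
Combined rate = 0.01929 + 0.001 + 0.0057 = 0.02599
Old tax = $187,500 × 0.02599 = $4,873.125
New tax = $128,625 × 0.02599 = $3,342.96375
Reduction = $4,873.125 − $3,342.96375 = $1,530.16125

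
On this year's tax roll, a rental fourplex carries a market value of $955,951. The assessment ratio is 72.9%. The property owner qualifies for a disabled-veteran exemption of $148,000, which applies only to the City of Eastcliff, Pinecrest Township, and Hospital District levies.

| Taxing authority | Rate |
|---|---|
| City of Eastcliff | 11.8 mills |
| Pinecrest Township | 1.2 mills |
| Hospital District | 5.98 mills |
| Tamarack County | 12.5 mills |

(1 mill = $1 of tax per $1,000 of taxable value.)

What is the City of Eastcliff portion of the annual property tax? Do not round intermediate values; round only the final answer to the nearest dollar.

$6,477

Assessed value = $955,951 × 0.729 = $696,888.279
City of Eastcliff taxable value = $696,888.279 − $148,000 = $548,888.279
City of Eastcliff levy = $548,888.279 × 0.0118 = $6,476.8816922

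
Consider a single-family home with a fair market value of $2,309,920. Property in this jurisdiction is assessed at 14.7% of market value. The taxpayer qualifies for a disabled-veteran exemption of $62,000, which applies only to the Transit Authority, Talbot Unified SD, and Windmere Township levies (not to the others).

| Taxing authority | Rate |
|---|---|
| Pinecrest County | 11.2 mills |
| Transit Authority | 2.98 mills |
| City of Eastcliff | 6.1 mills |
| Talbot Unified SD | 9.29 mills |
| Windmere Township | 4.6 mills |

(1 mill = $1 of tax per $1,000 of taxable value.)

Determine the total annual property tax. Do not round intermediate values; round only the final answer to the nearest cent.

Assessed value = $2,309,920 × 0.147 = $339,558.24
Pinecrest County: $339,558.24 × 0.0112 = $3,803.052288
Transit Authority: ($339,558.24 − $62,000) × 0.00298 = $277,558.24 × 0.00298 = $827.1235552
City of Eastcliff: $339,558.24 × 0.0061 = $2,071.305264
Talbot Unified SD: ($339,558.24 − $62,000) × 0.00929 = $277,558.24 × 0.00929 = $2,578.5160496
Windmere Township: ($339,558.24 − $62,000) × 0.0046 = $277,558.24 × 0.0046 = $1,276.767904
Total = $10,556.7650608

$10,556.77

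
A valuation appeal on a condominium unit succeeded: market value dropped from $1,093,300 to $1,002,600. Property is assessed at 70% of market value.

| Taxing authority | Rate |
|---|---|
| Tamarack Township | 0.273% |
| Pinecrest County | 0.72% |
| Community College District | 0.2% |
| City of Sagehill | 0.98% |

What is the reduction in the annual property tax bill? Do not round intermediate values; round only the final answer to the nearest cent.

$1,379.64

Old assessed value = $1,093,300 × 0.7 = $765,310
New assessed value = $1,002,600 × 0.7 = $701,820
Combined rate = 0.00273 + 0.0072 + 0.002 + 0.0098 = 0.02173
Old tax = $765,310 × 0.02173 = $16,630.1863
New tax = $701,820 × 0.02173 = $15,250.5486
Reduction = $16,630.1863 − $15,250.5486 = $1,379.6377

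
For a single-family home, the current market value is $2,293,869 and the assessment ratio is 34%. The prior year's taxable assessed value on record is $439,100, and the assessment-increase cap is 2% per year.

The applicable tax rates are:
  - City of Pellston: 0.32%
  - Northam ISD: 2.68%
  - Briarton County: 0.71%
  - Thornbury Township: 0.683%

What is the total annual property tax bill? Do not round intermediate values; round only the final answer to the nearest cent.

$19,675.46

Uncapped assessed value = $2,293,869 × 0.34 = $779,915.46
Cap limit = $439,100 × 1.02 = $447,882
Taxable assessed value = min($779,915.46, $447,882) = $447,882 (cap binds)
City of Pellston: $447,882 × 0.0032 = $1,433.2224
Northam ISD: $447,882 × 0.0268 = $12,003.2376
Briarton County: $447,882 × 0.0071 = $3,179.9622
Thornbury Township: $447,882 × 0.00683 = $3,059.03406
Total = $19,675.45626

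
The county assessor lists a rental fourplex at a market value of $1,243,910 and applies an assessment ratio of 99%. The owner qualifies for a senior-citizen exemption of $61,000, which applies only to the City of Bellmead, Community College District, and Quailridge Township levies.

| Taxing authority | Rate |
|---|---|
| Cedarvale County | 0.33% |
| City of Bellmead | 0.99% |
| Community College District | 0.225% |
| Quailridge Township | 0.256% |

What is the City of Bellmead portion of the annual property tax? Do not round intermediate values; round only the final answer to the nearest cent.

$11,587.66

Assessed value = $1,243,910 × 0.99 = $1,231,470.9
City of Bellmead taxable value = $1,231,470.9 − $61,000 = $1,170,470.9
City of Bellmead levy = $1,170,470.9 × 0.0099 = $11,587.66191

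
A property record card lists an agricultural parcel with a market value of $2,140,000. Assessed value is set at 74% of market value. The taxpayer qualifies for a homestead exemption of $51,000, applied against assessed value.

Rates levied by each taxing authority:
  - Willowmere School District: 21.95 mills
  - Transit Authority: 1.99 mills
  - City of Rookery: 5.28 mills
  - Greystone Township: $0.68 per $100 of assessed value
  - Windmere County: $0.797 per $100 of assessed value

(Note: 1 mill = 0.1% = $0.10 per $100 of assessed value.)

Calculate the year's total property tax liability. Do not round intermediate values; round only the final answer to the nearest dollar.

$67,419

Assessed value = $2,140,000 × 0.74 = $1,583,600
Taxable value = $1,583,600 − $51,000 = $1,532,600
Willowmere School District: $1,532,600 × 0.02195 = $33,640.57
Transit Authority: $1,532,600 × 0.00199 = $3,049.874
City of Rookery: $1,532,600 × 0.00528 = $8,092.128
Greystone Township: $1,532,600 × 0.0068 = $10,421.68
Windmere County: $1,532,600 × 0.00797 = $12,214.822
Total = $67,419.074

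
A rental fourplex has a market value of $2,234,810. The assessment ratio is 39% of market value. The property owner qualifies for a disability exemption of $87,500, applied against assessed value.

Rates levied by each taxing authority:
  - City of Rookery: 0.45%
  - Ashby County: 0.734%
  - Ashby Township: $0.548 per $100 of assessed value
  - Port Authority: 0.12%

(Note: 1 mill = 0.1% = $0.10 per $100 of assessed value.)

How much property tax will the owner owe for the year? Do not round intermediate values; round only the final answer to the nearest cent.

$14,521.09

Assessed value = $2,234,810 × 0.39 = $871,575.9
Taxable value = $871,575.9 − $87,500 = $784,075.9
City of Rookery: $784,075.9 × 0.0045 = $3,528.34155
Ashby County: $784,075.9 × 0.00734 = $5,755.117106
Ashby Township: $784,075.9 × 0.00548 = $4,296.735932
Port Authority: $784,075.9 × 0.0012 = $940.89108
Total = $14,521.085668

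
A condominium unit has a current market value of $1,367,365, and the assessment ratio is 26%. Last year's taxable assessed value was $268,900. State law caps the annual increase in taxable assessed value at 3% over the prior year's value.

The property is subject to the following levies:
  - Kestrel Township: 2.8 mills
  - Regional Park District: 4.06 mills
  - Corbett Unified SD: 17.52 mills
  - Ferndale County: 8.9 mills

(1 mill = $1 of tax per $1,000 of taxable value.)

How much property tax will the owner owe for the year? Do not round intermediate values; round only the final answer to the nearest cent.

$9,217.46

Uncapped assessed value = $1,367,365 × 0.26 = $355,514.9
Cap limit = $268,900 × 1.03 = $276,967
Taxable assessed value = min($355,514.9, $276,967) = $276,967 (cap binds)
Kestrel Township: $276,967 × 0.0028 = $775.5076
Regional Park District: $276,967 × 0.00406 = $1,124.48602
Corbett Unified SD: $276,967 × 0.01752 = $4,852.46184
Ferndale County: $276,967 × 0.0089 = $2,465.0063
Total = $9,217.46176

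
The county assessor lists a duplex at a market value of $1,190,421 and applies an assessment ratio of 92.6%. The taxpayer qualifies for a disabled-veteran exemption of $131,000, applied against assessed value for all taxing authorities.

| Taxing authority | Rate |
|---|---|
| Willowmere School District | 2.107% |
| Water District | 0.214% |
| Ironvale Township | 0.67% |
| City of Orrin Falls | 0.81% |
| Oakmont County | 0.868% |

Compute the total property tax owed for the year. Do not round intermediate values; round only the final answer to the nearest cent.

Assessed value = $1,190,421 × 0.926 = $1,102,329.846
Taxable value = $1,102,329.846 − $131,000 = $971,329.846
Willowmere School District: $971,329.846 × 0.02107 = $20,465.91985522
Water District: $971,329.846 × 0.00214 = $2,078.64587044
Ironvale Township: $971,329.846 × 0.0067 = $6,507.9099682
City of Orrin Falls: $971,329.846 × 0.0081 = $7,867.7717526
Oakmont County: $971,329.846 × 0.00868 = $8,431.14306328
Total = $20,465.91985522 + $2,078.64587044 + $6,507.9099682 + $7,867.7717526 + $8,431.14306328 = $45,351.39050974

$45,351.39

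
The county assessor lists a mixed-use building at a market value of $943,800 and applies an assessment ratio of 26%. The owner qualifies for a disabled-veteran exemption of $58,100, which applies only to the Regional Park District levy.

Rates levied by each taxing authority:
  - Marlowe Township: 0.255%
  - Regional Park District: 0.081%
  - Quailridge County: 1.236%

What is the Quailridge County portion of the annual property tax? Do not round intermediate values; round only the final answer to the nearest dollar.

$3,033

Assessed value = $943,800 × 0.26 = $245,388
Quailridge County taxable value = $245,388 (exemption does not apply)
Quailridge County levy = $245,388 × 0.01236 = $3,032.99568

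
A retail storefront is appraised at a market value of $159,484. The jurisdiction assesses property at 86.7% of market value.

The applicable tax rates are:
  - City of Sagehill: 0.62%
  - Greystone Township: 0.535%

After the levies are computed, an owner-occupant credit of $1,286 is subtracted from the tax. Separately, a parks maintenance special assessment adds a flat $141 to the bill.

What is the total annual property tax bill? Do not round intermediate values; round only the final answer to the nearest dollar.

Assessed value = $159,484 × 0.867 = $138,272.628
City of Sagehill: $138,272.628 × 0.0062 = $857.2902936
Greystone Township: $138,272.628 × 0.00535 = $739.7585598
Levies subtotal = $1,597.0488534
After credit = $1,597.0488534 − $1,286 = $311.0488534
Total = $311.0488534 + $141 = $452.0488534

$452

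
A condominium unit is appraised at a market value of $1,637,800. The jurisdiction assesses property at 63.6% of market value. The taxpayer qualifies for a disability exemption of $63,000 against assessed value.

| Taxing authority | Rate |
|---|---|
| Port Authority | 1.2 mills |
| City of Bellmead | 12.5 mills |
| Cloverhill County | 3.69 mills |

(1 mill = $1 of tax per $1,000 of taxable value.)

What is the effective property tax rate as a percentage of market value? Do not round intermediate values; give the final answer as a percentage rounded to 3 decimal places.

1.039%

Assessed value = $1,637,800 × 0.636 = $1,041,640.8
Taxable value = $1,041,640.8 − $63,000 = $978,640.8
Port Authority: $978,640.8 × 0.0012 = $1,174.36896
City of Bellmead: $978,640.8 × 0.0125 = $12,233.01
Cloverhill County: $978,640.8 × 0.00369 = $3,611.184552
Total tax = $17,018.563512
Effective rate = $17,018.563512 ÷ $1,637,800 = 1.039% of market value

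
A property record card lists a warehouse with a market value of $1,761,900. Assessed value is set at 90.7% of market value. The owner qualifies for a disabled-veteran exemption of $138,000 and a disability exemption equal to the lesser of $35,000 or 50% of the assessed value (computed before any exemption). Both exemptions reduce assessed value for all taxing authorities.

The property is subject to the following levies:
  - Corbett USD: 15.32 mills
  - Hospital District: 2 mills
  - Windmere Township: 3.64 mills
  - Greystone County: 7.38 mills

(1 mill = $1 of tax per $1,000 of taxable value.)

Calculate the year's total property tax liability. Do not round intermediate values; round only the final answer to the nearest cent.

$40,385.73

Assessed value = $1,761,900 × 0.907 = $1,598,043.3
Disability exemption = min($35,000, 50% × $1,598,043.3) = min($35,000, $799,021.65) = $35,000 (dollar cap binds)
Taxable value = $1,598,043.3 − $138,000 − $35,000 = $1,425,043.3
Corbett USD: $1,425,043.3 × 0.01532 = $21,831.663356
Hospital District: $1,425,043.3 × 0.002 = $2,850.0866
Windmere Township: $1,425,043.3 × 0.00364 = $5,187.157612
Greystone County: $1,425,043.3 × 0.00738 = $10,516.819554
Total = $40,385.727122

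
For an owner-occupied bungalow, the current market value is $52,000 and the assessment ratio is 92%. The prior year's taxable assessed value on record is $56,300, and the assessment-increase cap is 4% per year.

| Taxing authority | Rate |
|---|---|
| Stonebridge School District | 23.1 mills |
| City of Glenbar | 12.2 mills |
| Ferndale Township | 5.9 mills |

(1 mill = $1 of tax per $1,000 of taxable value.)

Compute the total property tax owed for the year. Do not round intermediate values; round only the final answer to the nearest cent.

Uncapped assessed value = $52,000 × 0.92 = $47,840
Cap limit = $56,300 × 1.04 = $58,552
Taxable assessed value = min($47,840, $58,552) = $47,840 (cap does not bind)
Stonebridge School District: $47,840 × 0.0231 = $1,105.104
City of Glenbar: $47,840 × 0.0122 = $583.648
Ferndale Township: $47,840 × 0.0059 = $282.256
Total = $1,971.008

$1,971.01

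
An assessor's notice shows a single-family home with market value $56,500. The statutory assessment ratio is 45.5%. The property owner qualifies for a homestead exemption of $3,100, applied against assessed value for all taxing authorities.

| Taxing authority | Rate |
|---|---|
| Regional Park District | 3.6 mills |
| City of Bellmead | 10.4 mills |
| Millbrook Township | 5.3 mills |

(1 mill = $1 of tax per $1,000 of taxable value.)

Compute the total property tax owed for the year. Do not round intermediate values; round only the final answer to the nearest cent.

Assessed value = $56,500 × 0.455 = $25,707.5
Taxable value = $25,707.5 − $3,100 = $22,607.5
Regional Park District: $22,607.5 × 0.0036 = $81.387
City of Bellmead: $22,607.5 × 0.0104 = $235.118
Millbrook Township: $22,607.5 × 0.0053 = $119.81975
Total = $81.387 + $235.118 + $119.81975 = $436.32475

$436.32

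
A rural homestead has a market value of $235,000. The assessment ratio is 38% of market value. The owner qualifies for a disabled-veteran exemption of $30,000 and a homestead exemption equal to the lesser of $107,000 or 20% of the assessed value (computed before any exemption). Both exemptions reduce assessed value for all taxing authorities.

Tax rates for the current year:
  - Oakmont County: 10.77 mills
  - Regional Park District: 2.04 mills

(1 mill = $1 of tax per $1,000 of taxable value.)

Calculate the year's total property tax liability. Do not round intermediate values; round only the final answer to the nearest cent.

Assessed value = $235,000 × 0.38 = $89,300
Homestead exemption = min($107,000, 20% × $89,300) = min($107,000, $17,860) = $17,860 (percentage binds)
Taxable value = $89,300 − $30,000 − $17,860 = $41,440
Oakmont County: $41,440 × 0.01077 = $446.3088
Regional Park District: $41,440 × 0.00204 = $84.5376
Total = $530.8464

$530.85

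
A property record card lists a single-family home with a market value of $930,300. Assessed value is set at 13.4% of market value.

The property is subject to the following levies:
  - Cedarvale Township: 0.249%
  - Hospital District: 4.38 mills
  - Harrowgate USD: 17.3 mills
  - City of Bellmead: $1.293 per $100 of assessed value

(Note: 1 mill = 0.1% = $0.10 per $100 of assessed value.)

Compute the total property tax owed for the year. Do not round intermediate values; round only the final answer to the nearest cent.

Assessed value = $930,300 × 0.134 = $124,660.2
Cedarvale Township: $124,660.2 × 0.00249 = $310.403898
Hospital District: $124,660.2 × 0.00438 = $546.011676
Harrowgate USD: $124,660.2 × 0.0173 = $2,156.62146
City of Bellmead: $124,660.2 × 0.01293 = $1,611.856386
Total = $4,624.89342

$4,624.89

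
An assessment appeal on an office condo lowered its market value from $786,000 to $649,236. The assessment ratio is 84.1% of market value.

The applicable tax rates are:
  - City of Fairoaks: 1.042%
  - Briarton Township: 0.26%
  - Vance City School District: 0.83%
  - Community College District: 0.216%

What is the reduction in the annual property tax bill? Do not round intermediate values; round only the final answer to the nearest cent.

Old assessed value = $786,000 × 0.841 = $661,026
New assessed value = $649,236 × 0.841 = $546,007.476
Combined rate = 0.01042 + 0.0026 + 0.0083 + 0.00216 = 0.02348
Old tax = $661,026 × 0.02348 = $15,520.89048
New tax = $546,007.476 × 0.02348 = $12,820.25553648
Reduction = $15,520.89048 − $12,820.25553648 = $2,700.63494352

$2,700.63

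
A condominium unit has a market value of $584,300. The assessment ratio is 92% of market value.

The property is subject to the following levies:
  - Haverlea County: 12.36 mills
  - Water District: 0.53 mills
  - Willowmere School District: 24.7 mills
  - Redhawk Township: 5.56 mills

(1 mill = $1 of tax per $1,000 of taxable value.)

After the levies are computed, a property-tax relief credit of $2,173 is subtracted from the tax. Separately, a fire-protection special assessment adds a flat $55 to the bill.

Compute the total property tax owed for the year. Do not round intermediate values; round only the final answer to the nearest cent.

$21,077.54

Assessed value = $584,300 × 0.92 = $537,556
Haverlea County: $537,556 × 0.01236 = $6,644.19216
Water District: $537,556 × 0.00053 = $284.90468
Willowmere School District: $537,556 × 0.0247 = $13,277.6332
Redhawk Township: $537,556 × 0.00556 = $2,988.81136
Levies subtotal = $23,195.5414
After credit = $23,195.5414 − $2,173 = $21,022.5414
Total = $21,022.5414 + $55 = $21,077.5414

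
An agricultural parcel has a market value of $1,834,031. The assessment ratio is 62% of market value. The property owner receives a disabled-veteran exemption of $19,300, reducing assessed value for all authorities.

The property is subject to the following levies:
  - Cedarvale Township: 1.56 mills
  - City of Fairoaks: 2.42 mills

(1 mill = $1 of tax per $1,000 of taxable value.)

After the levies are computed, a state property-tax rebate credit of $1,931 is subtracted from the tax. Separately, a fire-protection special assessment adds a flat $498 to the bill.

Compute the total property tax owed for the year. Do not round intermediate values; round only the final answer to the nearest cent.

$3,015.84

Assessed value = $1,834,031 × 0.62 = $1,137,099.22
Taxable value = $1,137,099.22 − $19,300 = $1,117,799.22
Cedarvale Township: $1,117,799.22 × 0.00156 = $1,743.7667832
City of Fairoaks: $1,117,799.22 × 0.00242 = $2,705.0741124
Levies subtotal = $4,448.8408956
After credit = $4,448.8408956 − $1,931 = $2,517.8408956
Total = $2,517.8408956 + $498 = $3,015.8408956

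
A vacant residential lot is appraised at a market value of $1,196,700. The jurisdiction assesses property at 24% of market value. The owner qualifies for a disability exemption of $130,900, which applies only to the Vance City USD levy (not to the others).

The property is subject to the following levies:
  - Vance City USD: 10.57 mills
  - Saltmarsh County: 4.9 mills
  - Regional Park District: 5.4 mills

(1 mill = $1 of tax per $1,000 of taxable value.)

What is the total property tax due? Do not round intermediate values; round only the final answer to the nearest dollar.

Assessed value = $1,196,700 × 0.24 = $287,208
Vance City USD: ($287,208 − $130,900) × 0.01057 = $156,308 × 0.01057 = $1,652.17556
Saltmarsh County: $287,208 × 0.0049 = $1,407.3192
Regional Park District: $287,208 × 0.0054 = $1,550.9232
Total = $4,610.41796

$4,610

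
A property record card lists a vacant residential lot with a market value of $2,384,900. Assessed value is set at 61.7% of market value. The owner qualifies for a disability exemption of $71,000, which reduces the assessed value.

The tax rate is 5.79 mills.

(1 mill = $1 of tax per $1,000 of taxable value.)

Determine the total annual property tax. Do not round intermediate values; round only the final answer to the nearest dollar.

Assessed value = $2,384,900 × 0.617 = $1,471,483.3
Taxable value = $1,471,483.3 − $71,000 = $1,400,483.3
Tax = $1,400,483.3 × 0.00579 = $8,108.798307

$8,109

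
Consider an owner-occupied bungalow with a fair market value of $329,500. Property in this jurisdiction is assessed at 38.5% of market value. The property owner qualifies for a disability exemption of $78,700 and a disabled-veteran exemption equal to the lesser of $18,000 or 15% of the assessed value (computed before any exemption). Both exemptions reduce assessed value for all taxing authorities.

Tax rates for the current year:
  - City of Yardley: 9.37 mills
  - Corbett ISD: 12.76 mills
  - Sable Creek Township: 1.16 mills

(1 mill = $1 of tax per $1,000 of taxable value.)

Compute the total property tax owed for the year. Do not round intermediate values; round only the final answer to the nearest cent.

$702.37

Assessed value = $329,500 × 0.385 = $126,857.5
Disabled-veteran exemption = min($18,000, 15% × $126,857.5) = min($18,000, $19,028.625) = $18,000 (dollar cap binds)
Taxable value = $126,857.5 − $78,700 − $18,000 = $30,157.5
City of Yardley: $30,157.5 × 0.00937 = $282.575775
Corbett ISD: $30,157.5 × 0.01276 = $384.8097
Sable Creek Township: $30,157.5 × 0.00116 = $34.9827
Total = $702.368175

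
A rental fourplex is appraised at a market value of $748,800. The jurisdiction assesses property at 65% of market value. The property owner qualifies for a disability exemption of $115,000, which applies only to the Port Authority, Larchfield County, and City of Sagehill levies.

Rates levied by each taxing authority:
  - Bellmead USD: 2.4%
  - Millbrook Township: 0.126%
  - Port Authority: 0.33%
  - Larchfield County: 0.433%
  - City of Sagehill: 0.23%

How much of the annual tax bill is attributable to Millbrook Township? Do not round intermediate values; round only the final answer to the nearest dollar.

Assessed value = $748,800 × 0.65 = $486,720
Millbrook Township taxable value = $486,720 (exemption does not apply)
Millbrook Township levy = $486,720 × 0.00126 = $613.2672

$613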